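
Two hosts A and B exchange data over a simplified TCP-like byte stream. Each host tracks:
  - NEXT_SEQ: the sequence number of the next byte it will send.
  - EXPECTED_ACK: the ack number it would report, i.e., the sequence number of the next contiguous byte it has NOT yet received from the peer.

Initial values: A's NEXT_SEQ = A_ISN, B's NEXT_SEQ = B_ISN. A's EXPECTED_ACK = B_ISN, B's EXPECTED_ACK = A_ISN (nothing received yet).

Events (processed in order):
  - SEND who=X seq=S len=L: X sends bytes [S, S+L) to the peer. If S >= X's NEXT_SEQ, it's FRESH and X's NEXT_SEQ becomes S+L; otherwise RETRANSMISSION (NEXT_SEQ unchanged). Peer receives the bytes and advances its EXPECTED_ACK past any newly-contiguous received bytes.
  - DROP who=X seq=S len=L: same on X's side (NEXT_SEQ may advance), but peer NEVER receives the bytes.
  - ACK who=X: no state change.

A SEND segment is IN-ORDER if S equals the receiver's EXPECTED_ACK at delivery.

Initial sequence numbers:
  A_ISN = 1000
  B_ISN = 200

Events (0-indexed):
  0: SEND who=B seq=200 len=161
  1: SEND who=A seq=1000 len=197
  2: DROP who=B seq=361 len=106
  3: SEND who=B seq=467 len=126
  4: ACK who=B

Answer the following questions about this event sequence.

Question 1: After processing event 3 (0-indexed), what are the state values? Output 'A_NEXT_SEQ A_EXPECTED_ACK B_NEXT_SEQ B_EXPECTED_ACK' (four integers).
After event 0: A_seq=1000 A_ack=361 B_seq=361 B_ack=1000
After event 1: A_seq=1197 A_ack=361 B_seq=361 B_ack=1197
After event 2: A_seq=1197 A_ack=361 B_seq=467 B_ack=1197
After event 3: A_seq=1197 A_ack=361 B_seq=593 B_ack=1197

1197 361 593 1197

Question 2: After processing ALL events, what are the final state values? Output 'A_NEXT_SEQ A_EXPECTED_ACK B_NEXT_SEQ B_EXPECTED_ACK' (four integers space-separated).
After event 0: A_seq=1000 A_ack=361 B_seq=361 B_ack=1000
After event 1: A_seq=1197 A_ack=361 B_seq=361 B_ack=1197
After event 2: A_seq=1197 A_ack=361 B_seq=467 B_ack=1197
After event 3: A_seq=1197 A_ack=361 B_seq=593 B_ack=1197
After event 4: A_seq=1197 A_ack=361 B_seq=593 B_ack=1197

Answer: 1197 361 593 1197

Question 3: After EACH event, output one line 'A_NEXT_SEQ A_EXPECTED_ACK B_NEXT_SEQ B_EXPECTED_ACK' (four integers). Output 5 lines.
1000 361 361 1000
1197 361 361 1197
1197 361 467 1197
1197 361 593 1197
1197 361 593 1197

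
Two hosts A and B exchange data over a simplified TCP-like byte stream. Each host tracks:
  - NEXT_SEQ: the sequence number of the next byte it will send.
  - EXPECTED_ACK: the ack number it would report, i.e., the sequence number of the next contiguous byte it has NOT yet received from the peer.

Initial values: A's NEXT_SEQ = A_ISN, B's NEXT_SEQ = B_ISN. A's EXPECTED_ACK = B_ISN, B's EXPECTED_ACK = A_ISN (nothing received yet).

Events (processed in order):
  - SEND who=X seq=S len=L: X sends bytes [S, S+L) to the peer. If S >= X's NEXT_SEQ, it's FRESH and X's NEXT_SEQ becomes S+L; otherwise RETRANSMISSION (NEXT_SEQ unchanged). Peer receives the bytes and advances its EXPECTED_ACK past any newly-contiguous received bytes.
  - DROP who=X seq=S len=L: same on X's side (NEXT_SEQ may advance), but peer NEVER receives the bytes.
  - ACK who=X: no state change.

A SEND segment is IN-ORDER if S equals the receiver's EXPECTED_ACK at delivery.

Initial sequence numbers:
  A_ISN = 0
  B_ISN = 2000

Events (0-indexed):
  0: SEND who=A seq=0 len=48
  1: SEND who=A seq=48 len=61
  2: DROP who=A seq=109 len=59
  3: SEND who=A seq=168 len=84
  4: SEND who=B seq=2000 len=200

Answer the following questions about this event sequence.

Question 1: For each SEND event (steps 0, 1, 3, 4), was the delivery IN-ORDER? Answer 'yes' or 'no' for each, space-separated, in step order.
Answer: yes yes no yes

Derivation:
Step 0: SEND seq=0 -> in-order
Step 1: SEND seq=48 -> in-order
Step 3: SEND seq=168 -> out-of-order
Step 4: SEND seq=2000 -> in-order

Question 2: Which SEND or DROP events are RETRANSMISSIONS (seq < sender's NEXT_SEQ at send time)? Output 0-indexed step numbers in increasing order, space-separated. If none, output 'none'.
Answer: none

Derivation:
Step 0: SEND seq=0 -> fresh
Step 1: SEND seq=48 -> fresh
Step 2: DROP seq=109 -> fresh
Step 3: SEND seq=168 -> fresh
Step 4: SEND seq=2000 -> fresh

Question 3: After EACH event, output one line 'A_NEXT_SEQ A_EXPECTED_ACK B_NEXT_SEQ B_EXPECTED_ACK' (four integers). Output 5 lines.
48 2000 2000 48
109 2000 2000 109
168 2000 2000 109
252 2000 2000 109
252 2200 2200 109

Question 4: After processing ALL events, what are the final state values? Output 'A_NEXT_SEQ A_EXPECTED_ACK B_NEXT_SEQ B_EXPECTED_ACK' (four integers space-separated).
Answer: 252 2200 2200 109

Derivation:
After event 0: A_seq=48 A_ack=2000 B_seq=2000 B_ack=48
After event 1: A_seq=109 A_ack=2000 B_seq=2000 B_ack=109
After event 2: A_seq=168 A_ack=2000 B_seq=2000 B_ack=109
After event 3: A_seq=252 A_ack=2000 B_seq=2000 B_ack=109
After event 4: A_seq=252 A_ack=2200 B_seq=2200 B_ack=109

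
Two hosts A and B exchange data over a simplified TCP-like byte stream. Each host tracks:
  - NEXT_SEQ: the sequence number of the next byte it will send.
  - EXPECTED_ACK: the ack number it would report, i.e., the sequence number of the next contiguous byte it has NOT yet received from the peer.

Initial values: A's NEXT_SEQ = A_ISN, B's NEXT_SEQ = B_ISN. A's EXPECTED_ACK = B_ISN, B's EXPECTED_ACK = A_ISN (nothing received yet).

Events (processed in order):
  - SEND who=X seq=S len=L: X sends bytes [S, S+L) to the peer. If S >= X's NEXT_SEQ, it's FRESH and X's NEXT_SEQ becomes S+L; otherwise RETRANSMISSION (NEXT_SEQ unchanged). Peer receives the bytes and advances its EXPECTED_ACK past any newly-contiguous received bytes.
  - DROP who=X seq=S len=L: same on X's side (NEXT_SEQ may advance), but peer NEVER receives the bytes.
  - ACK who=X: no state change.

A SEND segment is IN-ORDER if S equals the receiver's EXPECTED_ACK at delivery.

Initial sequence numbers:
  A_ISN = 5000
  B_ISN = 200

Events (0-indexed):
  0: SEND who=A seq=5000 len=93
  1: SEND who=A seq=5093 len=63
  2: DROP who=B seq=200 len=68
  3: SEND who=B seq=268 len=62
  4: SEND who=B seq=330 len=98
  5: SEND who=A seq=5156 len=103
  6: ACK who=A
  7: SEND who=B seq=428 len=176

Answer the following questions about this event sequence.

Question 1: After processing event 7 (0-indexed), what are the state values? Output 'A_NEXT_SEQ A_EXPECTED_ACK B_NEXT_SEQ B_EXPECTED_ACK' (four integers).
After event 0: A_seq=5093 A_ack=200 B_seq=200 B_ack=5093
After event 1: A_seq=5156 A_ack=200 B_seq=200 B_ack=5156
After event 2: A_seq=5156 A_ack=200 B_seq=268 B_ack=5156
After event 3: A_seq=5156 A_ack=200 B_seq=330 B_ack=5156
After event 4: A_seq=5156 A_ack=200 B_seq=428 B_ack=5156
After event 5: A_seq=5259 A_ack=200 B_seq=428 B_ack=5259
After event 6: A_seq=5259 A_ack=200 B_seq=428 B_ack=5259
After event 7: A_seq=5259 A_ack=200 B_seq=604 B_ack=5259

5259 200 604 5259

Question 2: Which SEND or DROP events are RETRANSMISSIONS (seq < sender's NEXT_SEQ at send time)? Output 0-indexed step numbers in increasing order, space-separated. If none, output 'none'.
Answer: none

Derivation:
Step 0: SEND seq=5000 -> fresh
Step 1: SEND seq=5093 -> fresh
Step 2: DROP seq=200 -> fresh
Step 3: SEND seq=268 -> fresh
Step 4: SEND seq=330 -> fresh
Step 5: SEND seq=5156 -> fresh
Step 7: SEND seq=428 -> fresh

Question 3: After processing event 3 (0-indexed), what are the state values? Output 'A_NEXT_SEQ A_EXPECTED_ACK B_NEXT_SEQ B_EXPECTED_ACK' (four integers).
After event 0: A_seq=5093 A_ack=200 B_seq=200 B_ack=5093
After event 1: A_seq=5156 A_ack=200 B_seq=200 B_ack=5156
After event 2: A_seq=5156 A_ack=200 B_seq=268 B_ack=5156
After event 3: A_seq=5156 A_ack=200 B_seq=330 B_ack=5156

5156 200 330 5156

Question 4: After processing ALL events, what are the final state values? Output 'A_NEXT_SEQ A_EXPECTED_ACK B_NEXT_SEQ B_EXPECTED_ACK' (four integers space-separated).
Answer: 5259 200 604 5259

Derivation:
After event 0: A_seq=5093 A_ack=200 B_seq=200 B_ack=5093
After event 1: A_seq=5156 A_ack=200 B_seq=200 B_ack=5156
After event 2: A_seq=5156 A_ack=200 B_seq=268 B_ack=5156
After event 3: A_seq=5156 A_ack=200 B_seq=330 B_ack=5156
After event 4: A_seq=5156 A_ack=200 B_seq=428 B_ack=5156
After event 5: A_seq=5259 A_ack=200 B_seq=428 B_ack=5259
After event 6: A_seq=5259 A_ack=200 B_seq=428 B_ack=5259
After event 7: A_seq=5259 A_ack=200 B_seq=604 B_ack=5259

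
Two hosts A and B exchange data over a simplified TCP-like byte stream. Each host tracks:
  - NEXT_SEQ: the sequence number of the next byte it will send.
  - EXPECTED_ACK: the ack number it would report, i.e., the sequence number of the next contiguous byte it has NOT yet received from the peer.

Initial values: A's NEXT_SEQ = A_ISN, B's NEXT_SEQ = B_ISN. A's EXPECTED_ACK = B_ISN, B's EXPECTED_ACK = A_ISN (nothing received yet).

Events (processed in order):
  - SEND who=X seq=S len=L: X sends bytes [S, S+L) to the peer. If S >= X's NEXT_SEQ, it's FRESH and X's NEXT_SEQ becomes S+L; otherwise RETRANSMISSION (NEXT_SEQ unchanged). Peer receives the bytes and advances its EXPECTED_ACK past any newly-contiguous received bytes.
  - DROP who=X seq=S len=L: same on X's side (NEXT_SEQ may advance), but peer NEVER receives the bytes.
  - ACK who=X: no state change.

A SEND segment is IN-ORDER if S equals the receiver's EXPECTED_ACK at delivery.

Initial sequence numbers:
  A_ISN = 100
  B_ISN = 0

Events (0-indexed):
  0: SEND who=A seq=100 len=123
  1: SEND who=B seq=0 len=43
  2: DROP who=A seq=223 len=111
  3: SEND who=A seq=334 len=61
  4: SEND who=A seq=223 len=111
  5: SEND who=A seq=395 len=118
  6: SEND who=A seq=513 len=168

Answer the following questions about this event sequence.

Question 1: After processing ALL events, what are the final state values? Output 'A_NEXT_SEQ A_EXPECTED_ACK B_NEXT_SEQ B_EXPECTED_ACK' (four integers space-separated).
After event 0: A_seq=223 A_ack=0 B_seq=0 B_ack=223
After event 1: A_seq=223 A_ack=43 B_seq=43 B_ack=223
After event 2: A_seq=334 A_ack=43 B_seq=43 B_ack=223
After event 3: A_seq=395 A_ack=43 B_seq=43 B_ack=223
After event 4: A_seq=395 A_ack=43 B_seq=43 B_ack=395
After event 5: A_seq=513 A_ack=43 B_seq=43 B_ack=513
After event 6: A_seq=681 A_ack=43 B_seq=43 B_ack=681

Answer: 681 43 43 681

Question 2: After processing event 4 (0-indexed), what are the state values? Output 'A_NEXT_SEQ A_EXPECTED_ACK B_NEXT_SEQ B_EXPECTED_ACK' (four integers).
After event 0: A_seq=223 A_ack=0 B_seq=0 B_ack=223
After event 1: A_seq=223 A_ack=43 B_seq=43 B_ack=223
After event 2: A_seq=334 A_ack=43 B_seq=43 B_ack=223
After event 3: A_seq=395 A_ack=43 B_seq=43 B_ack=223
After event 4: A_seq=395 A_ack=43 B_seq=43 B_ack=395

395 43 43 395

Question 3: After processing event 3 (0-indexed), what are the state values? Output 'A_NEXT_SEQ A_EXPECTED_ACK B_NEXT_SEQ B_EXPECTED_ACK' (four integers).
After event 0: A_seq=223 A_ack=0 B_seq=0 B_ack=223
After event 1: A_seq=223 A_ack=43 B_seq=43 B_ack=223
After event 2: A_seq=334 A_ack=43 B_seq=43 B_ack=223
After event 3: A_seq=395 A_ack=43 B_seq=43 B_ack=223

395 43 43 223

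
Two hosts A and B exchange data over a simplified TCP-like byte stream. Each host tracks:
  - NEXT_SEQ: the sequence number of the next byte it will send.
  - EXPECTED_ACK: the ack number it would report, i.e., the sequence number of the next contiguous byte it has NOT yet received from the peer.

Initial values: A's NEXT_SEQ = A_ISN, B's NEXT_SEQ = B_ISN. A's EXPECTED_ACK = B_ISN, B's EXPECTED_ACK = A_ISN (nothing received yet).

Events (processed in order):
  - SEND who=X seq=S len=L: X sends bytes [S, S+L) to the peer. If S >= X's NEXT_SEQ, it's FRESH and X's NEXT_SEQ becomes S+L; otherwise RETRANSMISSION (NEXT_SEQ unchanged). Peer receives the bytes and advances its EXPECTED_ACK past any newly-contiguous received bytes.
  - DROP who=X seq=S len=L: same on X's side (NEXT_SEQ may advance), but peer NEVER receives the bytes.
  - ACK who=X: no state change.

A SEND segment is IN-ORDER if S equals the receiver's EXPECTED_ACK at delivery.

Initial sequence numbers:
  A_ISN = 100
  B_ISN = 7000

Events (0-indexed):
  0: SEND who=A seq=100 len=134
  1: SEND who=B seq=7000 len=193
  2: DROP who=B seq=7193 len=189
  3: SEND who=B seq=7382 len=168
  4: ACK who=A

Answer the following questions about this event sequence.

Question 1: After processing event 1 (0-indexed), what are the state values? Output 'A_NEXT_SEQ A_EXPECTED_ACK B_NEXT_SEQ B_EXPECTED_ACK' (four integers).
After event 0: A_seq=234 A_ack=7000 B_seq=7000 B_ack=234
After event 1: A_seq=234 A_ack=7193 B_seq=7193 B_ack=234

234 7193 7193 234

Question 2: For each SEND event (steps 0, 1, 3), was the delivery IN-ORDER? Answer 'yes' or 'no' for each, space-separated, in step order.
Answer: yes yes no

Derivation:
Step 0: SEND seq=100 -> in-order
Step 1: SEND seq=7000 -> in-order
Step 3: SEND seq=7382 -> out-of-order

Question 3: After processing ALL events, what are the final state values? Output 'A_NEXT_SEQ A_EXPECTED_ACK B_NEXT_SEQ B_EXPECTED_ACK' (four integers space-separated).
Answer: 234 7193 7550 234

Derivation:
After event 0: A_seq=234 A_ack=7000 B_seq=7000 B_ack=234
After event 1: A_seq=234 A_ack=7193 B_seq=7193 B_ack=234
After event 2: A_seq=234 A_ack=7193 B_seq=7382 B_ack=234
After event 3: A_seq=234 A_ack=7193 B_seq=7550 B_ack=234
After event 4: A_seq=234 A_ack=7193 B_seq=7550 B_ack=234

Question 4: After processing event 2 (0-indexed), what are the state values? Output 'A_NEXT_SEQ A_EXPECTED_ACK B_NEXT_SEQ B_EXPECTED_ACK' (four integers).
After event 0: A_seq=234 A_ack=7000 B_seq=7000 B_ack=234
After event 1: A_seq=234 A_ack=7193 B_seq=7193 B_ack=234
After event 2: A_seq=234 A_ack=7193 B_seq=7382 B_ack=234

234 7193 7382 234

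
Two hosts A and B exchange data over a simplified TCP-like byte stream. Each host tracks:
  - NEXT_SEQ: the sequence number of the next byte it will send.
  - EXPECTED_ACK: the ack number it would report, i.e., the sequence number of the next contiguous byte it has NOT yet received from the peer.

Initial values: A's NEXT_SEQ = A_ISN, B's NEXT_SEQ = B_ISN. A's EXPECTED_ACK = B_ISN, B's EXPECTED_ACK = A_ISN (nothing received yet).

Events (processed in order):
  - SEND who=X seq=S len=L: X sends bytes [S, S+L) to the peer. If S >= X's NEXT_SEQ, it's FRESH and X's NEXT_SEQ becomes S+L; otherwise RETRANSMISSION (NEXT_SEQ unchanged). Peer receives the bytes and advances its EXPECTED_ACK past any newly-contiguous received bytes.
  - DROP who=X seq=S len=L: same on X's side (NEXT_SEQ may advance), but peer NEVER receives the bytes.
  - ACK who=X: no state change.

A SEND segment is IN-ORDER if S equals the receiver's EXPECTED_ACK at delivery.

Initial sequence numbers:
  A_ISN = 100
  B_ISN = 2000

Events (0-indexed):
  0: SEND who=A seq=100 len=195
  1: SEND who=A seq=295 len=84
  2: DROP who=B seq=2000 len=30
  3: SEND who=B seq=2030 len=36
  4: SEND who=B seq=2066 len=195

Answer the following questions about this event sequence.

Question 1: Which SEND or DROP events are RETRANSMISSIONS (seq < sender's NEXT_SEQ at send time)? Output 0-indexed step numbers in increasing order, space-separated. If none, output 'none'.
Step 0: SEND seq=100 -> fresh
Step 1: SEND seq=295 -> fresh
Step 2: DROP seq=2000 -> fresh
Step 3: SEND seq=2030 -> fresh
Step 4: SEND seq=2066 -> fresh

Answer: none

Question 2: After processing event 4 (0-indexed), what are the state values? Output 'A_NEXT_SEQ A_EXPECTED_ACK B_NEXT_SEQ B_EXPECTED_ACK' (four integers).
After event 0: A_seq=295 A_ack=2000 B_seq=2000 B_ack=295
After event 1: A_seq=379 A_ack=2000 B_seq=2000 B_ack=379
After event 2: A_seq=379 A_ack=2000 B_seq=2030 B_ack=379
After event 3: A_seq=379 A_ack=2000 B_seq=2066 B_ack=379
After event 4: A_seq=379 A_ack=2000 B_seq=2261 B_ack=379

379 2000 2261 379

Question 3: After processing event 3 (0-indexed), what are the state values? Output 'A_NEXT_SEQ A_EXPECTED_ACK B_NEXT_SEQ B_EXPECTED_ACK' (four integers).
After event 0: A_seq=295 A_ack=2000 B_seq=2000 B_ack=295
After event 1: A_seq=379 A_ack=2000 B_seq=2000 B_ack=379
After event 2: A_seq=379 A_ack=2000 B_seq=2030 B_ack=379
After event 3: A_seq=379 A_ack=2000 B_seq=2066 B_ack=379

379 2000 2066 379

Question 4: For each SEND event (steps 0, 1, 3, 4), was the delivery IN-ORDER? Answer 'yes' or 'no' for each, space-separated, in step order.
Answer: yes yes no no

Derivation:
Step 0: SEND seq=100 -> in-order
Step 1: SEND seq=295 -> in-order
Step 3: SEND seq=2030 -> out-of-order
Step 4: SEND seq=2066 -> out-of-order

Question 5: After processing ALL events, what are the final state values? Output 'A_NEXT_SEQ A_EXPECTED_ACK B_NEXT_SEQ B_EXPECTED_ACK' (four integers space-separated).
After event 0: A_seq=295 A_ack=2000 B_seq=2000 B_ack=295
After event 1: A_seq=379 A_ack=2000 B_seq=2000 B_ack=379
After event 2: A_seq=379 A_ack=2000 B_seq=2030 B_ack=379
After event 3: A_seq=379 A_ack=2000 B_seq=2066 B_ack=379
After event 4: A_seq=379 A_ack=2000 B_seq=2261 B_ack=379

Answer: 379 2000 2261 379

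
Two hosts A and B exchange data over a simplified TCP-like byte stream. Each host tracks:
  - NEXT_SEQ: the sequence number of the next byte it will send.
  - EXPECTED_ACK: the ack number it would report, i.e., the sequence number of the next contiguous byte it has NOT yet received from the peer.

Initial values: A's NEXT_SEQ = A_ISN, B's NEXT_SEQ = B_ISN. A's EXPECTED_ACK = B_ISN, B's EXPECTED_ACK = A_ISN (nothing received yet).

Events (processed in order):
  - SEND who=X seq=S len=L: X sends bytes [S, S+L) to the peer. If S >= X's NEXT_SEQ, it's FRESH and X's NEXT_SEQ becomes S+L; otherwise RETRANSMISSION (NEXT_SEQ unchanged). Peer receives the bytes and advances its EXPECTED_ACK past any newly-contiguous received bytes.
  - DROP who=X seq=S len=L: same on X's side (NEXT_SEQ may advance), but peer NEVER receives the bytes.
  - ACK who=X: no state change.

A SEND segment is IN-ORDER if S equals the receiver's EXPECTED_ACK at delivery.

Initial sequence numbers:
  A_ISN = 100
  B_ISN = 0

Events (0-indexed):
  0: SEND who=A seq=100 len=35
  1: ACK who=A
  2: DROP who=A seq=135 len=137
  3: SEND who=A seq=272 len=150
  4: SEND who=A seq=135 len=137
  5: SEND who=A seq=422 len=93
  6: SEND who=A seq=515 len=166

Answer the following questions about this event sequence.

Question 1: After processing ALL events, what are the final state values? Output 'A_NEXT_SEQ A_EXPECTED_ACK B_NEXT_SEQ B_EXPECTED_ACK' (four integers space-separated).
Answer: 681 0 0 681

Derivation:
After event 0: A_seq=135 A_ack=0 B_seq=0 B_ack=135
After event 1: A_seq=135 A_ack=0 B_seq=0 B_ack=135
After event 2: A_seq=272 A_ack=0 B_seq=0 B_ack=135
After event 3: A_seq=422 A_ack=0 B_seq=0 B_ack=135
After event 4: A_seq=422 A_ack=0 B_seq=0 B_ack=422
After event 5: A_seq=515 A_ack=0 B_seq=0 B_ack=515
After event 6: A_seq=681 A_ack=0 B_seq=0 B_ack=681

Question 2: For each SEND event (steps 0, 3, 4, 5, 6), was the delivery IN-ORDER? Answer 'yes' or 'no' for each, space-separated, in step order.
Answer: yes no yes yes yes

Derivation:
Step 0: SEND seq=100 -> in-order
Step 3: SEND seq=272 -> out-of-order
Step 4: SEND seq=135 -> in-order
Step 5: SEND seq=422 -> in-order
Step 6: SEND seq=515 -> in-order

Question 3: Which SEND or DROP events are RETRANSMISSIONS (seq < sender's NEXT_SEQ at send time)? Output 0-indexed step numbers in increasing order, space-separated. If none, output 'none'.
Step 0: SEND seq=100 -> fresh
Step 2: DROP seq=135 -> fresh
Step 3: SEND seq=272 -> fresh
Step 4: SEND seq=135 -> retransmit
Step 5: SEND seq=422 -> fresh
Step 6: SEND seq=515 -> fresh

Answer: 4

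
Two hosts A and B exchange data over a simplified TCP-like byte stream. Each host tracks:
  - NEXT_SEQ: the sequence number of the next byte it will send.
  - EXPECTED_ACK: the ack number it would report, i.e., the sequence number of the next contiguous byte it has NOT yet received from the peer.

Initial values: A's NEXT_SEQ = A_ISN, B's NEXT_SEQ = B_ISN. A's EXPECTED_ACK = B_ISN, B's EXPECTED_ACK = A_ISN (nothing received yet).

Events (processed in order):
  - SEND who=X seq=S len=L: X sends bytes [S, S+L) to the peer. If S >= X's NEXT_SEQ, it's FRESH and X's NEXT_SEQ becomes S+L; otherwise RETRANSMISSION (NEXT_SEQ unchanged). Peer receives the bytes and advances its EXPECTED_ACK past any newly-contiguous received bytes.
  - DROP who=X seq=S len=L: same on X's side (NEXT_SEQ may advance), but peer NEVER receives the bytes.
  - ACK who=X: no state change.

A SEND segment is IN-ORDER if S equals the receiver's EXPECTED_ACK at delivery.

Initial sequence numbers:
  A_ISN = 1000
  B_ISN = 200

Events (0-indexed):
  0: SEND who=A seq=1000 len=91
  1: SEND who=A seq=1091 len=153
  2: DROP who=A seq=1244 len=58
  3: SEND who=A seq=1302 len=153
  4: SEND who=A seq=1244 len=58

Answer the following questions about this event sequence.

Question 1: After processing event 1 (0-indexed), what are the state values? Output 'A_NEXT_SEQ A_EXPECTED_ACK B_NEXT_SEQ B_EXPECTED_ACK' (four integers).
After event 0: A_seq=1091 A_ack=200 B_seq=200 B_ack=1091
After event 1: A_seq=1244 A_ack=200 B_seq=200 B_ack=1244

1244 200 200 1244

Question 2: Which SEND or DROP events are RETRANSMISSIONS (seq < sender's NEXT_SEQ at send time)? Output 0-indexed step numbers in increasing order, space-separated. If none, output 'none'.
Answer: 4

Derivation:
Step 0: SEND seq=1000 -> fresh
Step 1: SEND seq=1091 -> fresh
Step 2: DROP seq=1244 -> fresh
Step 3: SEND seq=1302 -> fresh
Step 4: SEND seq=1244 -> retransmit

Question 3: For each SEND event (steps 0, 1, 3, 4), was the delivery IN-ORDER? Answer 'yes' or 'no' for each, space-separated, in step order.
Step 0: SEND seq=1000 -> in-order
Step 1: SEND seq=1091 -> in-order
Step 3: SEND seq=1302 -> out-of-order
Step 4: SEND seq=1244 -> in-order

Answer: yes yes no yes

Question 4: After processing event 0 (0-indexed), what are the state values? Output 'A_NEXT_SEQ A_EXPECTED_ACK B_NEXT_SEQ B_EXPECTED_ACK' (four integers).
After event 0: A_seq=1091 A_ack=200 B_seq=200 B_ack=1091

1091 200 200 1091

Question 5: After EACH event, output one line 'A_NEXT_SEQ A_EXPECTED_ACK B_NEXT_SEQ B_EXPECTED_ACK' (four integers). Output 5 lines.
1091 200 200 1091
1244 200 200 1244
1302 200 200 1244
1455 200 200 1244
1455 200 200 1455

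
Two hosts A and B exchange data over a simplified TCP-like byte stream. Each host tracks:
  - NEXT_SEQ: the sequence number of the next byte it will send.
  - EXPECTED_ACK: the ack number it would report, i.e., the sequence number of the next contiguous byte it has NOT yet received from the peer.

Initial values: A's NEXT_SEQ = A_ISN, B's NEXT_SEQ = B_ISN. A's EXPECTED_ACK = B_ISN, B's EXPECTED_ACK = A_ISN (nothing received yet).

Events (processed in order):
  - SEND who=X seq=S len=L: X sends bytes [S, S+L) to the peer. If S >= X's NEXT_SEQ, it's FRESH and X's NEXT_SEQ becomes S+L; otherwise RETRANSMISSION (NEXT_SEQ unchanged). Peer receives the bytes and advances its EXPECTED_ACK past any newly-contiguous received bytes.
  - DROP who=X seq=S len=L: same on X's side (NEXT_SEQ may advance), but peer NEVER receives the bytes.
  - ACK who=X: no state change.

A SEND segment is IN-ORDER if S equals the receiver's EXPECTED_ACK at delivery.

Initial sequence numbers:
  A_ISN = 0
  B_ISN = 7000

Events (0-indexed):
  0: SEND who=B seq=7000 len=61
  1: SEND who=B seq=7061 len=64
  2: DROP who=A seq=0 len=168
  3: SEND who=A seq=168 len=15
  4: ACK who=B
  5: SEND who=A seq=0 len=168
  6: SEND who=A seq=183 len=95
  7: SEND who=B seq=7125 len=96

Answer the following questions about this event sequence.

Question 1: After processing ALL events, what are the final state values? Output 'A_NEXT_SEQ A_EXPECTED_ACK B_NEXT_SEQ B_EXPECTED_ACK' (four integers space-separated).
After event 0: A_seq=0 A_ack=7061 B_seq=7061 B_ack=0
After event 1: A_seq=0 A_ack=7125 B_seq=7125 B_ack=0
After event 2: A_seq=168 A_ack=7125 B_seq=7125 B_ack=0
After event 3: A_seq=183 A_ack=7125 B_seq=7125 B_ack=0
After event 4: A_seq=183 A_ack=7125 B_seq=7125 B_ack=0
After event 5: A_seq=183 A_ack=7125 B_seq=7125 B_ack=183
After event 6: A_seq=278 A_ack=7125 B_seq=7125 B_ack=278
After event 7: A_seq=278 A_ack=7221 B_seq=7221 B_ack=278

Answer: 278 7221 7221 278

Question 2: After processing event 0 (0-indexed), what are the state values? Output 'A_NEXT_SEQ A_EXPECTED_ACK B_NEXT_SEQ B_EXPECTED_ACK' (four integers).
After event 0: A_seq=0 A_ack=7061 B_seq=7061 B_ack=0

0 7061 7061 0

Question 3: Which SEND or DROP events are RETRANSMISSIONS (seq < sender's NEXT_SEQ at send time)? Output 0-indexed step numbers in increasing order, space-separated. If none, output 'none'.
Step 0: SEND seq=7000 -> fresh
Step 1: SEND seq=7061 -> fresh
Step 2: DROP seq=0 -> fresh
Step 3: SEND seq=168 -> fresh
Step 5: SEND seq=0 -> retransmit
Step 6: SEND seq=183 -> fresh
Step 7: SEND seq=7125 -> fresh

Answer: 5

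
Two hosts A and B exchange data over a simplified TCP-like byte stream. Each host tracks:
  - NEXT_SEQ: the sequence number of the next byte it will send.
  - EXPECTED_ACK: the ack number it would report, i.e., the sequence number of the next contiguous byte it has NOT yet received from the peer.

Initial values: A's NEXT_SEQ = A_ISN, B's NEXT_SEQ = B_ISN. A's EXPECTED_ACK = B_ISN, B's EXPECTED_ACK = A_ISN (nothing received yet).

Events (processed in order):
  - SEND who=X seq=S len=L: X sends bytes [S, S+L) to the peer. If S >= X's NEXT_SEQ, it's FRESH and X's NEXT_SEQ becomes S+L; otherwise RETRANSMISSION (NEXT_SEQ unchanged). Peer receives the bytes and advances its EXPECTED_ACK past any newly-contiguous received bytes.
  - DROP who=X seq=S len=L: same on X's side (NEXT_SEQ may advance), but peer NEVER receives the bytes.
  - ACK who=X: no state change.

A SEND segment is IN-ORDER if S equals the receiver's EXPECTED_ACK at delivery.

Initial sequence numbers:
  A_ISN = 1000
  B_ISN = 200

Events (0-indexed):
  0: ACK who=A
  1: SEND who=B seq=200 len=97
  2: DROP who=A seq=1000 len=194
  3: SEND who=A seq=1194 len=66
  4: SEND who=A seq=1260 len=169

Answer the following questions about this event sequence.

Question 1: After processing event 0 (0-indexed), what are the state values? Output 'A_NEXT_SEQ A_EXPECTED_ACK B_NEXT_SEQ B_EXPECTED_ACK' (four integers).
After event 0: A_seq=1000 A_ack=200 B_seq=200 B_ack=1000

1000 200 200 1000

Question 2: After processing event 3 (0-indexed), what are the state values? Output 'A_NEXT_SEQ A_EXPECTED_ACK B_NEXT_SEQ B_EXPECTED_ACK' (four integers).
After event 0: A_seq=1000 A_ack=200 B_seq=200 B_ack=1000
After event 1: A_seq=1000 A_ack=297 B_seq=297 B_ack=1000
After event 2: A_seq=1194 A_ack=297 B_seq=297 B_ack=1000
After event 3: A_seq=1260 A_ack=297 B_seq=297 B_ack=1000

1260 297 297 1000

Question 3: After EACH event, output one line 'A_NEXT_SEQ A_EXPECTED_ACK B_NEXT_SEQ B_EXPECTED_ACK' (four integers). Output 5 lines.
1000 200 200 1000
1000 297 297 1000
1194 297 297 1000
1260 297 297 1000
1429 297 297 1000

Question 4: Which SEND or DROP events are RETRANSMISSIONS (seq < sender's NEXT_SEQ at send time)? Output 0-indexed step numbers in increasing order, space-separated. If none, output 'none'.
Answer: none

Derivation:
Step 1: SEND seq=200 -> fresh
Step 2: DROP seq=1000 -> fresh
Step 3: SEND seq=1194 -> fresh
Step 4: SEND seq=1260 -> fresh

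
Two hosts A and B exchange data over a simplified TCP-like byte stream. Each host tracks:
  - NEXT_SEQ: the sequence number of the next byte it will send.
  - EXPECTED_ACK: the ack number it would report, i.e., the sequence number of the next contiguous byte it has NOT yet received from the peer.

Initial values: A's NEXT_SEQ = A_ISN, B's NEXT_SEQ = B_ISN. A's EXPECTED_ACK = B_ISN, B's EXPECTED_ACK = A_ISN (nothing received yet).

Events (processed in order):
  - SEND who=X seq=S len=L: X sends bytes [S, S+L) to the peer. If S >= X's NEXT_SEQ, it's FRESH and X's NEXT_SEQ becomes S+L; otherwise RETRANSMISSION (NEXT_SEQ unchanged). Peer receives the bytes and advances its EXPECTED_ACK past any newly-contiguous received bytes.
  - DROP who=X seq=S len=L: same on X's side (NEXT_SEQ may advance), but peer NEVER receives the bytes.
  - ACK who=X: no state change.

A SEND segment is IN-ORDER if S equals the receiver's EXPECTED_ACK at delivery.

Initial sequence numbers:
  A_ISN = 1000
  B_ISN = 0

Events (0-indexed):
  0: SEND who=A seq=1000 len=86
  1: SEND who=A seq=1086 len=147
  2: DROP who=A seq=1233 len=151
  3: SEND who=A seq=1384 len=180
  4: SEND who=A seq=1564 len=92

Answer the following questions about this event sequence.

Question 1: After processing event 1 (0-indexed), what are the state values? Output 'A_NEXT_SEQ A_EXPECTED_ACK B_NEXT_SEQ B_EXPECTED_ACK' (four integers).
After event 0: A_seq=1086 A_ack=0 B_seq=0 B_ack=1086
After event 1: A_seq=1233 A_ack=0 B_seq=0 B_ack=1233

1233 0 0 1233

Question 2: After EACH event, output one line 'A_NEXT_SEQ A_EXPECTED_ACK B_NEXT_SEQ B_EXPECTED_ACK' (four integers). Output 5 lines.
1086 0 0 1086
1233 0 0 1233
1384 0 0 1233
1564 0 0 1233
1656 0 0 1233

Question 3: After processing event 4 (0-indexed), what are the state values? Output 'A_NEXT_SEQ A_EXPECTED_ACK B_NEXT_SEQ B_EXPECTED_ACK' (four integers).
After event 0: A_seq=1086 A_ack=0 B_seq=0 B_ack=1086
After event 1: A_seq=1233 A_ack=0 B_seq=0 B_ack=1233
After event 2: A_seq=1384 A_ack=0 B_seq=0 B_ack=1233
After event 3: A_seq=1564 A_ack=0 B_seq=0 B_ack=1233
After event 4: A_seq=1656 A_ack=0 B_seq=0 B_ack=1233

1656 0 0 1233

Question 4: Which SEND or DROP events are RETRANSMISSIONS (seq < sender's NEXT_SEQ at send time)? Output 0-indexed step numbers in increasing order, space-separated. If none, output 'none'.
Step 0: SEND seq=1000 -> fresh
Step 1: SEND seq=1086 -> fresh
Step 2: DROP seq=1233 -> fresh
Step 3: SEND seq=1384 -> fresh
Step 4: SEND seq=1564 -> fresh

Answer: none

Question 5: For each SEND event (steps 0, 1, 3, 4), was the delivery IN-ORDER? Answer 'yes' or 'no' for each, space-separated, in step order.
Answer: yes yes no no

Derivation:
Step 0: SEND seq=1000 -> in-order
Step 1: SEND seq=1086 -> in-order
Step 3: SEND seq=1384 -> out-of-order
Step 4: SEND seq=1564 -> out-of-order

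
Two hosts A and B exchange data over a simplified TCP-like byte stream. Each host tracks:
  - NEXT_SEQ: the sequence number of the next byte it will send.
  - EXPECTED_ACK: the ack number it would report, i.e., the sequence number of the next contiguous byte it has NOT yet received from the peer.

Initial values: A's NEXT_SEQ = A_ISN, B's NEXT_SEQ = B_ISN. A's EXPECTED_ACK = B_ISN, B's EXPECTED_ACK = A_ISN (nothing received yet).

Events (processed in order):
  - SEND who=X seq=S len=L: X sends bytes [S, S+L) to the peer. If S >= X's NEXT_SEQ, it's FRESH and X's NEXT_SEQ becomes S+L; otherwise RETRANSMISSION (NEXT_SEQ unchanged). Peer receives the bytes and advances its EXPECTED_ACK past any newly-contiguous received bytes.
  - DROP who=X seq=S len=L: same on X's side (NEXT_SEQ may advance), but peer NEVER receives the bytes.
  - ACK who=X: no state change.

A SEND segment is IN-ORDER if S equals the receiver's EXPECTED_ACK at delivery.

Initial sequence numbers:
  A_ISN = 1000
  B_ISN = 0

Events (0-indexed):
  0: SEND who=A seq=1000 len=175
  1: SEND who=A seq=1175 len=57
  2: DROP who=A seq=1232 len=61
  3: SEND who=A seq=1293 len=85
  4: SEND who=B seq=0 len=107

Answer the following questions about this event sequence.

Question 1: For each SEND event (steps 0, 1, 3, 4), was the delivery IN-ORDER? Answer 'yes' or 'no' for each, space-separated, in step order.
Step 0: SEND seq=1000 -> in-order
Step 1: SEND seq=1175 -> in-order
Step 3: SEND seq=1293 -> out-of-order
Step 4: SEND seq=0 -> in-order

Answer: yes yes no yes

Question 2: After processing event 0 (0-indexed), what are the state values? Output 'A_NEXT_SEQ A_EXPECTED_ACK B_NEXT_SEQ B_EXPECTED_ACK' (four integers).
After event 0: A_seq=1175 A_ack=0 B_seq=0 B_ack=1175

1175 0 0 1175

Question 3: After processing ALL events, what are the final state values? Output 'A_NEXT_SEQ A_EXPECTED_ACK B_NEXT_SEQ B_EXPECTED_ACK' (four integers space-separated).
After event 0: A_seq=1175 A_ack=0 B_seq=0 B_ack=1175
After event 1: A_seq=1232 A_ack=0 B_seq=0 B_ack=1232
After event 2: A_seq=1293 A_ack=0 B_seq=0 B_ack=1232
After event 3: A_seq=1378 A_ack=0 B_seq=0 B_ack=1232
After event 4: A_seq=1378 A_ack=107 B_seq=107 B_ack=1232

Answer: 1378 107 107 1232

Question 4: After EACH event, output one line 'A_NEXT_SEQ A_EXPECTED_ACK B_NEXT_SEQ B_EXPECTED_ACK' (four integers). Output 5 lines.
1175 0 0 1175
1232 0 0 1232
1293 0 0 1232
1378 0 0 1232
1378 107 107 1232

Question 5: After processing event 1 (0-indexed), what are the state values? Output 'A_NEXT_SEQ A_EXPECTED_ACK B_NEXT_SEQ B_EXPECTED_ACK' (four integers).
After event 0: A_seq=1175 A_ack=0 B_seq=0 B_ack=1175
After event 1: A_seq=1232 A_ack=0 B_seq=0 B_ack=1232

1232 0 0 1232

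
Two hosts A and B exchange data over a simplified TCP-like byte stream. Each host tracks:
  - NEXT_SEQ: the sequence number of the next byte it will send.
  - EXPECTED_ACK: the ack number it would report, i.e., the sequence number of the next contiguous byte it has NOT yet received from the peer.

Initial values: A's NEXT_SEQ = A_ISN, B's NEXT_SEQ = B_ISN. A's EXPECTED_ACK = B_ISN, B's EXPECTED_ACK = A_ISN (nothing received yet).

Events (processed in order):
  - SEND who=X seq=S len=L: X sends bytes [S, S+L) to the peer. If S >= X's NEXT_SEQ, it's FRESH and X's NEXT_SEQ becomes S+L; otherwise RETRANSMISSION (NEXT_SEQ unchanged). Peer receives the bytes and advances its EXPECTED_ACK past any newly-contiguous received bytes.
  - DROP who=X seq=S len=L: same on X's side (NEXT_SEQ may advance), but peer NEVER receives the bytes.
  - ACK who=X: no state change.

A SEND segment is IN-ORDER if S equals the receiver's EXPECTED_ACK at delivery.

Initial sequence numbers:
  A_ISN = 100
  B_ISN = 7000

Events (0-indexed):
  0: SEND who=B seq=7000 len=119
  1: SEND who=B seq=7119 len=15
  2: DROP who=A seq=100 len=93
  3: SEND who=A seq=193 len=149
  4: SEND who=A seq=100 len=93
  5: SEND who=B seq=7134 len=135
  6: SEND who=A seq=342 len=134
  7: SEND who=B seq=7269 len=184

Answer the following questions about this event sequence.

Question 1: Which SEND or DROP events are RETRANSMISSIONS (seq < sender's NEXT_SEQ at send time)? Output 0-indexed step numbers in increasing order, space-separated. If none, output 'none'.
Step 0: SEND seq=7000 -> fresh
Step 1: SEND seq=7119 -> fresh
Step 2: DROP seq=100 -> fresh
Step 3: SEND seq=193 -> fresh
Step 4: SEND seq=100 -> retransmit
Step 5: SEND seq=7134 -> fresh
Step 6: SEND seq=342 -> fresh
Step 7: SEND seq=7269 -> fresh

Answer: 4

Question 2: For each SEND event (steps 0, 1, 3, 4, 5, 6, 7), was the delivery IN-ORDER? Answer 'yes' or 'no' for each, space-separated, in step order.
Answer: yes yes no yes yes yes yes

Derivation:
Step 0: SEND seq=7000 -> in-order
Step 1: SEND seq=7119 -> in-order
Step 3: SEND seq=193 -> out-of-order
Step 4: SEND seq=100 -> in-order
Step 5: SEND seq=7134 -> in-order
Step 6: SEND seq=342 -> in-order
Step 7: SEND seq=7269 -> in-order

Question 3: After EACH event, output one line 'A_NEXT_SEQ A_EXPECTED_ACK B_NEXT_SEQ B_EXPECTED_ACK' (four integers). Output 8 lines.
100 7119 7119 100
100 7134 7134 100
193 7134 7134 100
342 7134 7134 100
342 7134 7134 342
342 7269 7269 342
476 7269 7269 476
476 7453 7453 476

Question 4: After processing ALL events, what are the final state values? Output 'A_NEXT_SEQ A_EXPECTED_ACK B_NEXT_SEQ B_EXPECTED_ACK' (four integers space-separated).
Answer: 476 7453 7453 476

Derivation:
After event 0: A_seq=100 A_ack=7119 B_seq=7119 B_ack=100
After event 1: A_seq=100 A_ack=7134 B_seq=7134 B_ack=100
After event 2: A_seq=193 A_ack=7134 B_seq=7134 B_ack=100
After event 3: A_seq=342 A_ack=7134 B_seq=7134 B_ack=100
After event 4: A_seq=342 A_ack=7134 B_seq=7134 B_ack=342
After event 5: A_seq=342 A_ack=7269 B_seq=7269 B_ack=342
After event 6: A_seq=476 A_ack=7269 B_seq=7269 B_ack=476
After event 7: A_seq=476 A_ack=7453 B_seq=7453 B_ack=476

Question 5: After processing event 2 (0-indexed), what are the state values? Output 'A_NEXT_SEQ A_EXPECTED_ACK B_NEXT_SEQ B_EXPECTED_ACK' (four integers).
After event 0: A_seq=100 A_ack=7119 B_seq=7119 B_ack=100
After event 1: A_seq=100 A_ack=7134 B_seq=7134 B_ack=100
After event 2: A_seq=193 A_ack=7134 B_seq=7134 B_ack=100

193 7134 7134 100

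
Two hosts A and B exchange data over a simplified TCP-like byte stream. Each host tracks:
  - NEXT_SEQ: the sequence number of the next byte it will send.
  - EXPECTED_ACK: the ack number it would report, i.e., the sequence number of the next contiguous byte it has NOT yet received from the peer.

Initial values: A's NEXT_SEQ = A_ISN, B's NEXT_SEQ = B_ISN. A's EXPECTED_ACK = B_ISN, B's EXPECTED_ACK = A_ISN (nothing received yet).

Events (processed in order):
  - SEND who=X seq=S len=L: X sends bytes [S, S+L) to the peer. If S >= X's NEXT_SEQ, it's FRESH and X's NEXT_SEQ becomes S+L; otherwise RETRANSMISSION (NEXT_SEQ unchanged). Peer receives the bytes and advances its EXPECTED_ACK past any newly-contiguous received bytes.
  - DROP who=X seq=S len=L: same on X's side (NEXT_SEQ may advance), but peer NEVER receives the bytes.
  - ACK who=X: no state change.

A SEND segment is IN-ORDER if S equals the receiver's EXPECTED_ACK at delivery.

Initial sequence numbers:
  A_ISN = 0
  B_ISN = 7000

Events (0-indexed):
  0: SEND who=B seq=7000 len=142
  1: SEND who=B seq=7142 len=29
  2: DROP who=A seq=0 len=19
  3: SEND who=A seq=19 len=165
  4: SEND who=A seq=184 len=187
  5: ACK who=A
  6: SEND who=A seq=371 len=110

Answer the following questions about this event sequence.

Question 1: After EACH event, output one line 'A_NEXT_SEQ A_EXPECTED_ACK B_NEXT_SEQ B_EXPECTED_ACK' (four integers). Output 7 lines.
0 7142 7142 0
0 7171 7171 0
19 7171 7171 0
184 7171 7171 0
371 7171 7171 0
371 7171 7171 0
481 7171 7171 0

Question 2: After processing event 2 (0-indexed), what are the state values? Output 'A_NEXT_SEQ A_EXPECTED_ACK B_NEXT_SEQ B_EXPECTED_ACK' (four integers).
After event 0: A_seq=0 A_ack=7142 B_seq=7142 B_ack=0
After event 1: A_seq=0 A_ack=7171 B_seq=7171 B_ack=0
After event 2: A_seq=19 A_ack=7171 B_seq=7171 B_ack=0

19 7171 7171 0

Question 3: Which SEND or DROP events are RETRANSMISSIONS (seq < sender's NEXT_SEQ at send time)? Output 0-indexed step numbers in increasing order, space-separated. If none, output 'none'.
Step 0: SEND seq=7000 -> fresh
Step 1: SEND seq=7142 -> fresh
Step 2: DROP seq=0 -> fresh
Step 3: SEND seq=19 -> fresh
Step 4: SEND seq=184 -> fresh
Step 6: SEND seq=371 -> fresh

Answer: none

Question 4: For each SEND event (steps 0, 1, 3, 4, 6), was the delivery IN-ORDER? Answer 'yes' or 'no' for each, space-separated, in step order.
Step 0: SEND seq=7000 -> in-order
Step 1: SEND seq=7142 -> in-order
Step 3: SEND seq=19 -> out-of-order
Step 4: SEND seq=184 -> out-of-order
Step 6: SEND seq=371 -> out-of-order

Answer: yes yes no no no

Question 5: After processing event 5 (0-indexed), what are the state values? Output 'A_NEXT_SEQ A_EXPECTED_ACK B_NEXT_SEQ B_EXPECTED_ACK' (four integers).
After event 0: A_seq=0 A_ack=7142 B_seq=7142 B_ack=0
After event 1: A_seq=0 A_ack=7171 B_seq=7171 B_ack=0
After event 2: A_seq=19 A_ack=7171 B_seq=7171 B_ack=0
After event 3: A_seq=184 A_ack=7171 B_seq=7171 B_ack=0
After event 4: A_seq=371 A_ack=7171 B_seq=7171 B_ack=0
After event 5: A_seq=371 A_ack=7171 B_seq=7171 B_ack=0

371 7171 7171 0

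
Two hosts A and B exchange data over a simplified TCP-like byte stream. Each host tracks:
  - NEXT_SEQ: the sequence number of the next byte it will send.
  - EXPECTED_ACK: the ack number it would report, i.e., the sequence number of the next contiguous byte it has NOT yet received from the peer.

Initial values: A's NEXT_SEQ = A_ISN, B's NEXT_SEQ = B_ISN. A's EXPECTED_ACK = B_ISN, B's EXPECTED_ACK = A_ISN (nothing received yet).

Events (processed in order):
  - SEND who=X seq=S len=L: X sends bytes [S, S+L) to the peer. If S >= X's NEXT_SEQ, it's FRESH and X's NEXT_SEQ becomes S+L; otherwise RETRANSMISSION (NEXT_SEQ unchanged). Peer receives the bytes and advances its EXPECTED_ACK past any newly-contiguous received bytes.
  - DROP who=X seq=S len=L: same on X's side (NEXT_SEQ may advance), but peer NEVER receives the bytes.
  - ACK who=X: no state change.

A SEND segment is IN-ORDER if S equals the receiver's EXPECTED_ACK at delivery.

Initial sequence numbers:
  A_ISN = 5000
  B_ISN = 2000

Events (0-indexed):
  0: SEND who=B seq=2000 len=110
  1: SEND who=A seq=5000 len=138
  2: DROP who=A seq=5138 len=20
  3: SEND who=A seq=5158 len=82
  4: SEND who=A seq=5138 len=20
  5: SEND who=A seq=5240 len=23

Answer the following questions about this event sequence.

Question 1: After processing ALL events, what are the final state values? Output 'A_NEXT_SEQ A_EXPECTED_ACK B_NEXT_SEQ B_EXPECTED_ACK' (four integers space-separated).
Answer: 5263 2110 2110 5263

Derivation:
After event 0: A_seq=5000 A_ack=2110 B_seq=2110 B_ack=5000
After event 1: A_seq=5138 A_ack=2110 B_seq=2110 B_ack=5138
After event 2: A_seq=5158 A_ack=2110 B_seq=2110 B_ack=5138
After event 3: A_seq=5240 A_ack=2110 B_seq=2110 B_ack=5138
After event 4: A_seq=5240 A_ack=2110 B_seq=2110 B_ack=5240
After event 5: A_seq=5263 A_ack=2110 B_seq=2110 B_ack=5263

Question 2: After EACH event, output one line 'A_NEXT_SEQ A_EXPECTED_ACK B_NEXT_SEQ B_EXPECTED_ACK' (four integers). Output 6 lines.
5000 2110 2110 5000
5138 2110 2110 5138
5158 2110 2110 5138
5240 2110 2110 5138
5240 2110 2110 5240
5263 2110 2110 5263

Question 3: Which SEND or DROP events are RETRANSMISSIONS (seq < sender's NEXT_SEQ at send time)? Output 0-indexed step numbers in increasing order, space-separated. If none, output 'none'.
Answer: 4

Derivation:
Step 0: SEND seq=2000 -> fresh
Step 1: SEND seq=5000 -> fresh
Step 2: DROP seq=5138 -> fresh
Step 3: SEND seq=5158 -> fresh
Step 4: SEND seq=5138 -> retransmit
Step 5: SEND seq=5240 -> fresh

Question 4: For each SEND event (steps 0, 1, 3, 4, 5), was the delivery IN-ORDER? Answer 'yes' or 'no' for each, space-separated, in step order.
Answer: yes yes no yes yes

Derivation:
Step 0: SEND seq=2000 -> in-order
Step 1: SEND seq=5000 -> in-order
Step 3: SEND seq=5158 -> out-of-order
Step 4: SEND seq=5138 -> in-order
Step 5: SEND seq=5240 -> in-order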